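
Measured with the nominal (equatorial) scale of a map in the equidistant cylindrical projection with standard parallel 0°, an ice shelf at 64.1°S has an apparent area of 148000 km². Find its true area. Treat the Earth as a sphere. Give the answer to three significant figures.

64600 km²

For the equirectangular projection with φ₀ = 0 (plate carrée), h = 1 along meridians and k = sec φ along parallels.
Areal scale = h·k = 1 × sec φ; at 64.1°, h = 1.000, k = 2.289, so h·k = 2.289.
True area = apparent / (areal scale) = 148000 / 2.289 ≈ 64600 km².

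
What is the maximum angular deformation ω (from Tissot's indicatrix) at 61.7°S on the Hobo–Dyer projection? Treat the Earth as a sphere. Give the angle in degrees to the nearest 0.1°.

The Hobo–Dyer projection is cylindrical equal-area with φ₀ = 37.5°. For cylindrical equal-area with standard parallel φ₀, h = cos φ / cos φ₀ and k = cos φ₀ / cos φ, so h·k = 1.
At 61.7°: h = 0.5976, k = 1.673; principal scales a = 1.673, b = 0.5976.
sin(ω/2) = (a − b)/(a + b) = 1.076/2.271 = 0.4737, so ω = 2 arcsin(0.4737) ≈ 56.6°.

56.6°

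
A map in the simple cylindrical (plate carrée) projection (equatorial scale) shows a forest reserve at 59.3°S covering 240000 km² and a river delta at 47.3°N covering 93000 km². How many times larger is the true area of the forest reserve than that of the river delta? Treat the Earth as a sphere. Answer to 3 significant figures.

1.94

Plate carrée has h = 1 and k = sec φ, giving areal scale sec φ; true area = (apparent area) · cos φ.
True area of forest reserve: 240000 × cos(59.3°) = 240000 × 0.5105 = 122500 km².
True area of river delta: 93000 × cos(47.3°) = 93000 × 0.6782 = 63070 km².
Ratio = 122500 / 63070 ≈ 1.94.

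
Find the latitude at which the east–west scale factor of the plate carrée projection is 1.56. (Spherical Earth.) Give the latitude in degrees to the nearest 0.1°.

50.1°

Plate carrée: h = 1, k = sec φ along parallels.
sec φ = 1.56  ⇒  cos φ = 0.6410  ⇒  φ ≈ 50.1°.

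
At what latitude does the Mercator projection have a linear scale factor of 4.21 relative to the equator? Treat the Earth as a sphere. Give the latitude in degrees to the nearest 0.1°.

76.3°

Mercator scale is k = sec φ = 1/cos φ.
1/cos φ = 4.21  ⇒  cos φ = 0.2375  ⇒  φ = arccos(0.2375) ≈ 76.3°.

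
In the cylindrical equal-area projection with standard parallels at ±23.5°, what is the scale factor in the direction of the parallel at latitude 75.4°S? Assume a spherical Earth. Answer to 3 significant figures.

3.64

A cylindrical equal-area projection with standard parallel φ₀ has meridian scale h = cos φ / cos φ₀ and parallel scale k = cos φ₀ / cos φ (so areas are preserved, h·k = 1).
k = cos 23.5° / cos 75.4° = 0.9171/0.2521 = 3.638.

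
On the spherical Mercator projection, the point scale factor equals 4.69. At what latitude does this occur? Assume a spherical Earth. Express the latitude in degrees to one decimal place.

Mercator scale is k = sec φ = 1/cos φ.
1/cos φ = 4.69  ⇒  cos φ = 0.2132  ⇒  φ = arccos(0.2132) ≈ 77.7°.

77.7°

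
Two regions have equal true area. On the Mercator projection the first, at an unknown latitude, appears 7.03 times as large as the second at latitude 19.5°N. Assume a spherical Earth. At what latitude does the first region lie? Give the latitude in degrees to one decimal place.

69.2°

On Mercator, (apparent₁)/(apparent₂) = sec²φ₁ / sec²φ₂ when true areas are equal.
cos²φ₂ / cos²φ₁ = 7.03  ⇒  cos φ₁ = cos 19.5° / √7.03 = 0.9426/2.651 = 0.3555.
φ₁ = arccos(0.3555) ≈ 69.2°.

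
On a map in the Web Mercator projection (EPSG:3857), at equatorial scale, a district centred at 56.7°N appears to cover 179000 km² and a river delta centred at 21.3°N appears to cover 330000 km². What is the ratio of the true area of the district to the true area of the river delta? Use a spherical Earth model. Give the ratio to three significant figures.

Since Mercator area scale is 1/cos²φ, the true area equals the apparent area multiplied by cos²φ.
True area of district: 179000 × cos²(56.7°) = 179000 × 0.3014 = 53960 km².
True area of river delta: 330000 × cos²(21.3°) = 330000 × 0.8680 = 286500 km².
Ratio = 53960 / 286500 ≈ 0.188.

0.188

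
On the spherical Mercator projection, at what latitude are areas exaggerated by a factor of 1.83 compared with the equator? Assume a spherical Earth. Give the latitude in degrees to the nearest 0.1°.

42.3°

Mercator areal scale is sec²φ.
sec²φ = 1.83  ⇒  cos²φ = 0.5464  ⇒  cos φ = 0.7392.
φ = arccos(0.7392) ≈ 42.3°.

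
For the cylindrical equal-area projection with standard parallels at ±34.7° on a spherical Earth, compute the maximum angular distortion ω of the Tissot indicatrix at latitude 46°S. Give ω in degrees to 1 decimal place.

19.2°

For cylindrical equal-area with standard parallel φ₀, h = cos φ / cos φ₀ and k = cos φ₀ / cos φ, so h·k = 1.
At 46°: h = 0.8449, k = 1.184; principal scales a = 1.184, b = 0.8449.
sin(ω/2) = (a − b)/(a + b) = 0.3386/2.028 = 0.1669, so ω = 2 arcsin(0.1669) ≈ 19.2°.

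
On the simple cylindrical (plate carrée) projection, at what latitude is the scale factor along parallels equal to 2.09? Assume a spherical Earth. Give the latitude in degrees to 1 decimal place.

Plate carrée: h = 1, k = sec φ along parallels.
sec φ = 2.09  ⇒  cos φ = 0.4785  ⇒  φ ≈ 61.4°.

61.4°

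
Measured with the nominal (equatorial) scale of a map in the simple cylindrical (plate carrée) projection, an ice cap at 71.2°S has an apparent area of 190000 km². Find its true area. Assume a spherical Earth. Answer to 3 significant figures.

In the plate carrée (x = Rλ, y = Rφ), meridians are true-scale (h = 1) and parallels are stretched by k = sec φ.
Areal scale = h·k = 1 × sec φ; at 71.2°, h = 1.000, k = 3.103, so h·k = 3.103.
True area = apparent / (areal scale) = 190000 / 3.103 ≈ 61200 km².

61200 km²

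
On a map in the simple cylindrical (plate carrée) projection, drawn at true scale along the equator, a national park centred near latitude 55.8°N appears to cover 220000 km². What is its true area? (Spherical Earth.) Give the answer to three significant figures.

For the equirectangular projection with φ₀ = 0 (plate carrée), h = 1 along meridians and k = sec φ along parallels.
Areal scale = h·k = 1 × sec φ; at 55.8°, h = 1.000, k = 1.779, so h·k = 1.779.
True area = apparent / (areal scale) = 220000 / 1.779 ≈ 124000 km².

124000 km²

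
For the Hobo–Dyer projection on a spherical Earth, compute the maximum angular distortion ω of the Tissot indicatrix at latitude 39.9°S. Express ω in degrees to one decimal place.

3.8°

Hobo–Dyer is a cylindrical equal-area projection with standard parallels at ±37.5°. A cylindrical equal-area projection with standard parallel φ₀ has meridian scale h = cos φ / cos φ₀ and parallel scale k = cos φ₀ / cos φ (so areas are preserved, h·k = 1).
At 39.9°: h = 0.9670, k = 1.034; principal scales a = 1.034, b = 0.9670.
sin(ω/2) = (a − b)/(a + b) = 0.06715/2.001 = 0.03355, so ω = 2 arcsin(0.03355) ≈ 3.8°.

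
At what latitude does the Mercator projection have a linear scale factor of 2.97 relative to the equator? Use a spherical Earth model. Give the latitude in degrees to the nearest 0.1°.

70.3°

Mercator scale is k = sec φ = 1/cos φ.
1/cos φ = 2.97  ⇒  cos φ = 0.3367  ⇒  φ = arccos(0.3367) ≈ 70.3°.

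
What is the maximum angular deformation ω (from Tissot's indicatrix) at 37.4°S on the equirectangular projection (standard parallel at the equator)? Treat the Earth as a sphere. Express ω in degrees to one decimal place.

13.2°

Plate carrée maps x = Rλ, y = Rφ. The meridian scale is h = 1 and the parallel scale is k = 1/cos φ = sec φ.
At 37.4°: h = 1.000, k = 1.259; principal scales a = 1.259, b = 1.000.
sin(ω/2) = (a − b)/(a + b) = 0.2588/2.259 = 0.1146, so ω = 2 arcsin(0.1146) ≈ 13.2°.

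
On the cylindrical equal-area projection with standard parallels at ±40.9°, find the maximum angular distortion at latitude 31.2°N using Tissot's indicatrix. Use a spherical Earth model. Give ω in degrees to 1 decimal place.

Cylindrical equal-area (φ₀ = 40.9°): h = cos φ / cos 40.9° along meridians, k = cos 40.9° / cos φ along parallels; h·k = 1.
At 31.2°: h = 1.132, k = 0.8837; principal scales a = 1.132, b = 0.8837.
sin(ω/2) = (a − b)/(a + b) = 0.2480/2.015 = 0.1231, so ω = 2 arcsin(0.1231) ≈ 14.1°.

14.1°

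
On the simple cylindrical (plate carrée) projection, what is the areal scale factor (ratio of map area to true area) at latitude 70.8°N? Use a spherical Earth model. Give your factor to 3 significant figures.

Plate carrée maps x = Rλ, y = Rφ. The meridian scale is h = 1 and the parallel scale is k = 1/cos φ = sec φ.
Areal scale = h·k = 1 × sec φ; at 70.8°, h = 1.000, k = 3.041, so h·k = 3.041.

3.04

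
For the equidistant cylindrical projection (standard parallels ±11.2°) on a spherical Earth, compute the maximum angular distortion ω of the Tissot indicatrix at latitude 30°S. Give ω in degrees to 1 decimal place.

7.1°

With standard parallel φ₀ = 11.2°, the equirectangular projection gives x = Rλ cos φ₀, y = Rφ, so h = 1 and k = cos 11.2° / cos φ.
At 30°: h = 1.000, k = 1.133; principal scales a = 1.133, b = 1.000.
sin(ω/2) = (a − b)/(a + b) = 0.1327/2.133 = 0.06223, so ω = 2 arcsin(0.06223) ≈ 7.1°.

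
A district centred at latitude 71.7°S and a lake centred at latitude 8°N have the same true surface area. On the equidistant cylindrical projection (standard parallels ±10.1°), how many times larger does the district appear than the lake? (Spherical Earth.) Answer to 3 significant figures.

With standard parallel φ₀ = 10.1°, the equirectangular projection gives x = Rλ cos φ₀, y = Rφ, so h = 1 and k = cos 10.1° / cos φ.
Areal scale at 71.7°: h·k = 1.000 × 3.135 = 3.135.
Areal scale at 8°: h·k = 1.000 × 0.9942 = 0.9942.
Ratio = 3.135/0.9942 ≈ 3.15.

3.15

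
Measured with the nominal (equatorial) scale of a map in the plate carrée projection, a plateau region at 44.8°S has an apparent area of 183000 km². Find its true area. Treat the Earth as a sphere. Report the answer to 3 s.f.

130000 km²

In the plate carrée (x = Rλ, y = Rφ), meridians are true-scale (h = 1) and parallels are stretched by k = sec φ.
Areal scale = h·k = 1 × sec φ; at 44.8°, h = 1.000, k = 1.409, so h·k = 1.409.
True area = apparent / (areal scale) = 183000 / 1.409 ≈ 130000 km².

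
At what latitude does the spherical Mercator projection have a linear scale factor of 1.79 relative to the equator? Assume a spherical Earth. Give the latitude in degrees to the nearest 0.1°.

Mercator scale is k = sec φ = 1/cos φ.
1/cos φ = 1.79  ⇒  cos φ = 0.5587  ⇒  φ = arccos(0.5587) ≈ 56.0°.

56.0°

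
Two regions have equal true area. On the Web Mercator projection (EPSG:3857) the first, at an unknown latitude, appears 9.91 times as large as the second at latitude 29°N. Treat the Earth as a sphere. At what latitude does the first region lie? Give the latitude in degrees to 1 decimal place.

Mercator areal scale is sec²φ, so apparent-area ratio = sec²φ₁ / sec²φ₂ = cos²φ₂ / cos²φ₁.
cos²φ₂ / cos²φ₁ = 9.91  ⇒  cos φ₁ = cos 29° / √9.91 = 0.8746/3.148 = 0.2778.
φ₁ = arccos(0.2778) ≈ 73.9°.

73.9°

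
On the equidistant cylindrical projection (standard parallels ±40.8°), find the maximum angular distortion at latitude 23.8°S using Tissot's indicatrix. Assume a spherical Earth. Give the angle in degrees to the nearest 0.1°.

10.8°

With standard parallel φ₀ = 40.8°, the equirectangular projection gives x = Rλ cos φ₀, y = Rφ, so h = 1 and k = cos 40.8° / cos φ.
At 23.8°: h = 1.000, k = 0.8274; principal scales a = 1.000, b = 0.8274.
sin(ω/2) = (a − b)/(a + b) = 0.1726/1.827 = 0.09448, so ω = 2 arcsin(0.09448) ≈ 10.8°.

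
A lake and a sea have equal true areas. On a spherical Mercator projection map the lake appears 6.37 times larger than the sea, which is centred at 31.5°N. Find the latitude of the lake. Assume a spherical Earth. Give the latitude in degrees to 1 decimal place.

70.3°

Mercator areal scale is sec²φ, so apparent-area ratio = sec²φ₁ / sec²φ₂ = cos²φ₂ / cos²φ₁.
cos²φ₂ / cos²φ₁ = 6.37  ⇒  cos φ₁ = cos 31.5° / √6.37 = 0.8526/2.524 = 0.3378.
φ₁ = arccos(0.3378) ≈ 70.3°.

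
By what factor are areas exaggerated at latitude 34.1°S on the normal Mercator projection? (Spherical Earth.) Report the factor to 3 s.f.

1.46

Mercator is conformal, so the point scale is isotropic: h = k = sec φ = 1/cos φ.
Areal scale = k² = sec²φ = 1/cos²(34.1°) = 1/0.8281² = 1.458.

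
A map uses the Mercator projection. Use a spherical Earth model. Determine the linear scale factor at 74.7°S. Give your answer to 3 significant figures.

Mercator is conformal, so the point scale is isotropic: h = k = sec φ = 1/cos φ.
k = 1/cos 74.7° = 1/0.2639 = 3.790.

3.79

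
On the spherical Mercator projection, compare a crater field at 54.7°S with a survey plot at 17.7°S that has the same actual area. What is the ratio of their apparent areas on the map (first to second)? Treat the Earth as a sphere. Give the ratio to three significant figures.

2.72

Mercator is conformal with k = sec φ, so areal scale = k² = sec²φ.
At 54.7°: sec²(54.7°) = 1/0.5779² = 2.995.
At 17.7°: sec²(17.7°) = 1/0.9527² = 1.102.
Ratio = 2.995/1.102 = cos²(17.7°)/cos²(54.7°) ≈ 2.72.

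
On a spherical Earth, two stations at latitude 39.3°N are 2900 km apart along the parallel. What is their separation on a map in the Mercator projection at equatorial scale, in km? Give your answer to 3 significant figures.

Mercator is conformal, so the point scale is isotropic: h = k = sec φ = 1/cos φ.
Along the parallel, k = sec 39.3° = 1/0.7738 = 1.292.
Map distance = 2900 × 1.292 ≈ 3750 km.

3750 km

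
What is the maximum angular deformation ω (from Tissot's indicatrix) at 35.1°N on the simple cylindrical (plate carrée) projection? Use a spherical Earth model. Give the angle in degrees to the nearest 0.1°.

For the equirectangular projection with φ₀ = 0 (plate carrée), h = 1 along meridians and k = sec φ along parallels.
At 35.1°: h = 1.000, k = 1.222; principal scales a = 1.222, b = 1.000.
sin(ω/2) = (a − b)/(a + b) = 0.2223/2.222 = 0.1000, so ω = 2 arcsin(0.1000) ≈ 11.5°.

11.5°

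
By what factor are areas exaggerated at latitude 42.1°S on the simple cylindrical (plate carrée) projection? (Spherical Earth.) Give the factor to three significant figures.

In the plate carrée (x = Rλ, y = Rφ), meridians are true-scale (h = 1) and parallels are stretched by k = sec φ.
Areal scale = h·k = 1 × sec φ; at 42.1°, h = 1.000, k = 1.348, so h·k = 1.348.

1.35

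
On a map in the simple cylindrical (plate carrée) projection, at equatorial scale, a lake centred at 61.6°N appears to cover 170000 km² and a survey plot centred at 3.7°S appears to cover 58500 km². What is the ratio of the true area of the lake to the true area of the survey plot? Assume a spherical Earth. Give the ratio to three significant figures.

Plate carrée has h = 1 and k = sec φ, giving areal scale sec φ; true area = (apparent area) · cos φ.
True area of lake: 170000 × cos(61.6°) = 170000 × 0.4756 = 80860 km².
True area of survey plot: 58500 × cos(3.7°) = 58500 × 0.9979 = 58380 km².
Ratio = 80860 / 58380 ≈ 1.39.

1.39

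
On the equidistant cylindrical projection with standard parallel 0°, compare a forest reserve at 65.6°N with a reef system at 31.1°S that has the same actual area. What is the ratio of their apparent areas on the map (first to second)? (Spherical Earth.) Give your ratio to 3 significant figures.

Plate carrée maps x = Rλ, y = Rφ. The meridian scale is h = 1 and the parallel scale is k = 1/cos φ = sec φ.
Areal scale at 65.6°: h·k = 1.000 × 2.421 = 2.421.
Areal scale at 31.1°: h·k = 1.000 × 1.168 = 1.168.
Ratio = 2.421/1.168 ≈ 2.07.

2.07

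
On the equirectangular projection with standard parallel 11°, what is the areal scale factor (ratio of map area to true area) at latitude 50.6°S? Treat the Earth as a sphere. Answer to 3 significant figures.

1.55

With standard parallel φ₀ = 11°, the equirectangular projection gives x = Rλ cos φ₀, y = Rφ, so h = 1 and k = cos 11° / cos φ.
Areal scale = h·k = 1 × cos φ₀ / cos φ; at 50.6°, h = 1.000, k = 1.547, so h·k = 1.547.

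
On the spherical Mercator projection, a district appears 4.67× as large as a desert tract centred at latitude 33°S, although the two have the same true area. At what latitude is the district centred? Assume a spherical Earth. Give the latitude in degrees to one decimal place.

67.2°

On Mercator, (apparent₁)/(apparent₂) = sec²φ₁ / sec²φ₂ when true areas are equal.
cos²φ₂ / cos²φ₁ = 4.67  ⇒  cos φ₁ = cos 33° / √4.67 = 0.8387/2.161 = 0.3881.
φ₁ = arccos(0.3881) ≈ 67.2°.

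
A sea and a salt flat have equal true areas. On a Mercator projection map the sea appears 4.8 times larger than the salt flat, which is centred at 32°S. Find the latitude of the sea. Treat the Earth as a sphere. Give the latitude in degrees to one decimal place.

On Mercator, (apparent₁)/(apparent₂) = sec²φ₁ / sec²φ₂ when true areas are equal.
cos²φ₂ / cos²φ₁ = 4.8  ⇒  cos φ₁ = cos 32° / √4.8 = 0.8480/2.191 = 0.3871.
φ₁ = arccos(0.3871) ≈ 67.2°.

67.2°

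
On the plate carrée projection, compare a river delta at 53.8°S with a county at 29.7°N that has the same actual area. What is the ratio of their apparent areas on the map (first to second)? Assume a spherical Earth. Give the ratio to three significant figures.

For the equirectangular projection with φ₀ = 0 (plate carrée), h = 1 along meridians and k = sec φ along parallels.
Areal scale at 53.8°: h·k = 1.000 × 1.693 = 1.693.
Areal scale at 29.7°: h·k = 1.000 × 1.151 = 1.151.
Ratio = 1.693/1.151 ≈ 1.47.

1.47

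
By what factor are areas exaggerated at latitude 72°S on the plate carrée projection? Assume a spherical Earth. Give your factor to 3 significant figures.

3.24

In the plate carrée (x = Rλ, y = Rφ), meridians are true-scale (h = 1) and parallels are stretched by k = sec φ.
Areal scale = h·k = 1 × sec φ; at 72°, h = 1.000, k = 3.236, so h·k = 3.236.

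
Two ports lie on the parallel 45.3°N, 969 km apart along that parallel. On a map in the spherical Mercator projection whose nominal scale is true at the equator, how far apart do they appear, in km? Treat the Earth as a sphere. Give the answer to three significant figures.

1380 km

For Mercator, h = k = sec φ (a conformal cylindrical projection has a single point scale, 1/cos φ).
Along the parallel, k = sec 45.3° = 1/0.7034 = 1.422.
Map distance = 969 × 1.422 ≈ 1380 km.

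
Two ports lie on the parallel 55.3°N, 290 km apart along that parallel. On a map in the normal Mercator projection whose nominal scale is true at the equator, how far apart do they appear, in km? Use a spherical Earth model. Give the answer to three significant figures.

For Mercator, h = k = sec φ (a conformal cylindrical projection has a single point scale, 1/cos φ).
Along the parallel, k = sec 55.3° = 1/0.5693 = 1.757.
Map distance = 290 × 1.757 ≈ 509 km.

509 km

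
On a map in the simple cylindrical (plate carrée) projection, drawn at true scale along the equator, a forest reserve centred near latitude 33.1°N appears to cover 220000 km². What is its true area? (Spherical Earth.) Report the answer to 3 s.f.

184000 km²

For the equirectangular projection with φ₀ = 0 (plate carrée), h = 1 along meridians and k = sec φ along parallels.
Areal scale = h·k = 1 × sec φ; at 33.1°, h = 1.000, k = 1.194, so h·k = 1.194.
True area = apparent / (areal scale) = 220000 / 1.194 ≈ 184000 km².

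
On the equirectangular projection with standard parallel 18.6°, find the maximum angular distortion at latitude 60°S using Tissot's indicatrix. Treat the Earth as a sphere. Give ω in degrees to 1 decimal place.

36.0°

The equidistant cylindrical projection with φ₀ = 18.6° has h = 1 (meridians true) and k = cos φ₀ / cos φ along parallels.
At 60°: h = 1.000, k = 1.896; principal scales a = 1.896, b = 1.000.
sin(ω/2) = (a − b)/(a + b) = 0.8955/2.896 = 0.3093, so ω = 2 arcsin(0.3093) ≈ 36.0°.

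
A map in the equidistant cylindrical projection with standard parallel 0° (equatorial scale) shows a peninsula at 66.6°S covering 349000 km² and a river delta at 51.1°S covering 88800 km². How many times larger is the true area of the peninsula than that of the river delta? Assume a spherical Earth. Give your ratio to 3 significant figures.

2.49

On the plate carrée, areal scale = h·k = 1 × sec φ, so true area = apparent × cos φ.
True area of peninsula: 349000 × cos(66.6°) = 349000 × 0.3971 = 138600 km².
True area of river delta: 88800 × cos(51.1°) = 88800 × 0.6280 = 55760 km².
Ratio = 138600 / 55760 ≈ 2.49.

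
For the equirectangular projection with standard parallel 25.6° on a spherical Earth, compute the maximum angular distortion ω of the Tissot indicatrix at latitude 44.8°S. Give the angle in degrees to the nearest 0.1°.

13.7°

The equidistant cylindrical projection with φ₀ = 25.6° has h = 1 (meridians true) and k = cos φ₀ / cos φ along parallels.
At 44.8°: h = 1.000, k = 1.271; principal scales a = 1.271, b = 1.000.
sin(ω/2) = (a − b)/(a + b) = 0.2710/2.271 = 0.1193, so ω = 2 arcsin(0.1193) ≈ 13.7°.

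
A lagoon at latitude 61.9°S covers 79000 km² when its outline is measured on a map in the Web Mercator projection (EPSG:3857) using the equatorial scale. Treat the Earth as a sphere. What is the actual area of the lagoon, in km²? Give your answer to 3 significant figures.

17500 km²

The Mercator projection is conformal; its linear scale factor is the same in every direction and equals sec φ = 1/cos φ.
Areal scale = k² = sec²φ = 1/cos²(61.9°) = 1/0.4710² = 4.508.
True area = apparent / (areal scale) = 79000 / 4.508 ≈ 17500 km².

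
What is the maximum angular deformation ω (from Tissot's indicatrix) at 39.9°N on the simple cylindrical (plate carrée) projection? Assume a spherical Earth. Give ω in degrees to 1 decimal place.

Plate carrée maps x = Rλ, y = Rφ. The meridian scale is h = 1 and the parallel scale is k = 1/cos φ = sec φ.
At 39.9°: h = 1.000, k = 1.304; principal scales a = 1.304, b = 1.000.
sin(ω/2) = (a − b)/(a + b) = 0.3035/2.304 = 0.1318, so ω = 2 arcsin(0.1318) ≈ 15.1°.

15.1°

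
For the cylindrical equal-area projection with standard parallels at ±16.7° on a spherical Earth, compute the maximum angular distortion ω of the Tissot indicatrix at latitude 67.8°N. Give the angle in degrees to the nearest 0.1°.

93.9°

For cylindrical equal-area with standard parallel φ₀, h = cos φ / cos φ₀ and k = cos φ₀ / cos φ, so h·k = 1.
At 67.8°: h = 0.3945, k = 2.535; principal scales a = 2.535, b = 0.3945.
sin(ω/2) = (a − b)/(a + b) = 2.141/2.929 = 0.7307, so ω = 2 arcsin(0.7307) ≈ 93.9°.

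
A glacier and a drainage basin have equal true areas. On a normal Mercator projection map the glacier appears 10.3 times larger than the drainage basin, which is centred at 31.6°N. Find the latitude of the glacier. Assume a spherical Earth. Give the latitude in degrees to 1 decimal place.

74.6°

On Mercator, (apparent₁)/(apparent₂) = sec²φ₁ / sec²φ₂ when true areas are equal.
cos²φ₂ / cos²φ₁ = 10.3  ⇒  cos φ₁ = cos 31.6° / √10.3 = 0.8517/3.209 = 0.2654.
φ₁ = arccos(0.2654) ≈ 74.6°.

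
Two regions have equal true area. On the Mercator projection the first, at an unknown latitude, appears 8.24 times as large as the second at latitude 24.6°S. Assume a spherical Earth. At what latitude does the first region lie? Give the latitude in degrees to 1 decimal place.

On Mercator, (apparent₁)/(apparent₂) = sec²φ₁ / sec²φ₂ when true areas are equal.
cos²φ₂ / cos²φ₁ = 8.24  ⇒  cos φ₁ = cos 24.6° / √8.24 = 0.9092/2.871 = 0.3167.
φ₁ = arccos(0.3167) ≈ 71.5°.

71.5°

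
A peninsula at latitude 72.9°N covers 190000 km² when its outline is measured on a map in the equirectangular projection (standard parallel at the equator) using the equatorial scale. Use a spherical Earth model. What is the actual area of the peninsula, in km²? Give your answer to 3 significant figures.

55900 km²

In the plate carrée (x = Rλ, y = Rφ), meridians are true-scale (h = 1) and parallels are stretched by k = sec φ.
Areal scale = h·k = 1 × sec φ; at 72.9°, h = 1.000, k = 3.401, so h·k = 3.401.
True area = apparent / (areal scale) = 190000 / 3.401 ≈ 55900 km².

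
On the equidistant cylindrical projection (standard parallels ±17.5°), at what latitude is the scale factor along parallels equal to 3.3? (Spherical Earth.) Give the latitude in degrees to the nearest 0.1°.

The equidistant cylindrical projection with φ₀ = 17.5° has h = 1 (meridians true) and k = cos φ₀ / cos φ along parallels.
k = cos φ₀ / cos φ = 3.3  ⇒  cos φ = cos 17.5° / 3.3 = 0.2890.
φ = arccos(0.2890) ≈ 73.2°.

73.2°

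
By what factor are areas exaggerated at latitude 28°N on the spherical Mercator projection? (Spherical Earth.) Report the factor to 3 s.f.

Mercator is conformal, so the point scale is isotropic: h = k = sec φ = 1/cos φ.
Areal scale = k² = sec²φ = 1/cos²(28°) = 1/0.8829² = 1.283.

1.28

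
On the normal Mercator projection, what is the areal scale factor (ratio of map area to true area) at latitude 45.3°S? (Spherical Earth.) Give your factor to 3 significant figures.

Mercator is conformal, so the point scale is isotropic: h = k = sec φ = 1/cos φ.
Areal scale = k² = sec²φ = 1/cos²(45.3°) = 1/0.7034² = 2.021.

2.02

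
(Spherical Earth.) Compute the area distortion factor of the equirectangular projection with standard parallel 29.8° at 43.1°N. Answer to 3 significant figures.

1.19

With standard parallel φ₀ = 29.8°, the equirectangular projection gives x = Rλ cos φ₀, y = Rφ, so h = 1 and k = cos 29.8° / cos φ.
Areal scale = h·k = 1 × cos φ₀ / cos φ; at 43.1°, h = 1.000, k = 1.188, so h·k = 1.188.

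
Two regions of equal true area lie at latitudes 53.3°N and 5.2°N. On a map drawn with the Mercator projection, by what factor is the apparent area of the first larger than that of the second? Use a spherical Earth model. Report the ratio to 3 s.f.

2.78

Mercator is conformal with k = sec φ, so areal scale = k² = sec²φ.
At 53.3°: sec²(53.3°) = 1/0.5976² = 2.800.
At 5.2°: sec²(5.2°) = 1/0.9959² = 1.008.
Ratio = 2.800/1.008 = cos²(5.2°)/cos²(53.3°) ≈ 2.78.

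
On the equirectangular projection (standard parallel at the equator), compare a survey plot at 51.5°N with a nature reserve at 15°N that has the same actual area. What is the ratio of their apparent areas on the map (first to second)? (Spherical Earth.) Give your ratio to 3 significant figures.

1.55

For the equirectangular projection with φ₀ = 0 (plate carrée), h = 1 along meridians and k = sec φ along parallels.
Areal scale at 51.5°: h·k = 1.000 × 1.606 = 1.606.
Areal scale at 15°: h·k = 1.000 × 1.035 = 1.035.
Ratio = 1.606/1.035 ≈ 1.55.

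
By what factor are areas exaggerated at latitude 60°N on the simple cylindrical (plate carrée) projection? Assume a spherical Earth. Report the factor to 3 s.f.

2.00

In the plate carrée (x = Rλ, y = Rφ), meridians are true-scale (h = 1) and parallels are stretched by k = sec φ.
Areal scale = h·k = 1 × sec φ; at 60°, h = 1.000, k = 2.000, so h·k = 2.000.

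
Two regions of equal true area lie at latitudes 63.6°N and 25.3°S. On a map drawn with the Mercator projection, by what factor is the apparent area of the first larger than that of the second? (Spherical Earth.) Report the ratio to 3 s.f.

4.13

Mercator is conformal with k = sec φ, so areal scale = k² = sec²φ.
At 63.6°: sec²(63.6°) = 1/0.4446² = 5.058.
At 25.3°: sec²(25.3°) = 1/0.9041² = 1.223.
Ratio = 5.058/1.223 = cos²(25.3°)/cos²(63.6°) ≈ 4.13.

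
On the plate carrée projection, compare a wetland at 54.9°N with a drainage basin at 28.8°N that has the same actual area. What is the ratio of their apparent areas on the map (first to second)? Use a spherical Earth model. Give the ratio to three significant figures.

For the equirectangular projection with φ₀ = 0 (plate carrée), h = 1 along meridians and k = sec φ along parallels.
Areal scale at 54.9°: h·k = 1.000 × 1.739 = 1.739.
Areal scale at 28.8°: h·k = 1.000 × 1.141 = 1.141.
Ratio = 1.739/1.141 ≈ 1.52.

1.52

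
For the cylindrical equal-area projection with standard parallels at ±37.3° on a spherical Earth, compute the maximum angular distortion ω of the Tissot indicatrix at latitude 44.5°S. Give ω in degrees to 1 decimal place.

12.5°

Cylindrical equal-area (φ₀ = 37.3°): h = cos φ / cos 37.3° along meridians, k = cos 37.3° / cos φ along parallels; h·k = 1.
At 44.5°: h = 0.8966, k = 1.115; principal scales a = 1.115, b = 0.8966.
sin(ω/2) = (a − b)/(a + b) = 0.2186/2.012 = 0.1087, so ω = 2 arcsin(0.1087) ≈ 12.5°.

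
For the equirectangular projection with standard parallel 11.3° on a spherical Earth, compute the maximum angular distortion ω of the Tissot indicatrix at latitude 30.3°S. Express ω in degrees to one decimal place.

7.3°

With standard parallel φ₀ = 11.3°, the equirectangular projection gives x = Rλ cos φ₀, y = Rφ, so h = 1 and k = cos 11.3° / cos φ.
At 30.3°: h = 1.000, k = 1.136; principal scales a = 1.136, b = 1.000.
sin(ω/2) = (a − b)/(a + b) = 0.1358/2.136 = 0.06357, so ω = 2 arcsin(0.06357) ≈ 7.3°.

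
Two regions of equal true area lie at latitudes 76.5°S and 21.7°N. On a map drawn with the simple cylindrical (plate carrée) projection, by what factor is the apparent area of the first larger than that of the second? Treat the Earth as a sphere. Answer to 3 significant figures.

3.98

Plate carrée maps x = Rλ, y = Rφ. The meridian scale is h = 1 and the parallel scale is k = 1/cos φ = sec φ.
Areal scale at 76.5°: h·k = 1.000 × 4.284 = 4.284.
Areal scale at 21.7°: h·k = 1.000 × 1.076 = 1.076.
Ratio = 4.284/1.076 ≈ 3.98.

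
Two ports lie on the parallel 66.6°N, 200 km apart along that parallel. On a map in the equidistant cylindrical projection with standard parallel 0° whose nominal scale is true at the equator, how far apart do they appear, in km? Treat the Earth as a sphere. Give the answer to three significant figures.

For the equirectangular projection with φ₀ = 0 (plate carrée), h = 1 along meridians and k = sec φ along parallels.
Along the parallel, k = sec 66.6° = 1/0.3971 = 2.518.
Map distance = 200 × 2.518 ≈ 504 km.

504 km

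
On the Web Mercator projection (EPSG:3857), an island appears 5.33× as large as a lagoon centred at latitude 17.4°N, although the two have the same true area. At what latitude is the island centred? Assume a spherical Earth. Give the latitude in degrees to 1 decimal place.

Mercator areal scale is sec²φ, so apparent-area ratio = sec²φ₁ / sec²φ₂ = cos²φ₂ / cos²φ₁.
cos²φ₂ / cos²φ₁ = 5.33  ⇒  cos φ₁ = cos 17.4° / √5.33 = 0.9542/2.309 = 0.4133.
φ₁ = arccos(0.4133) ≈ 65.6°.

65.6°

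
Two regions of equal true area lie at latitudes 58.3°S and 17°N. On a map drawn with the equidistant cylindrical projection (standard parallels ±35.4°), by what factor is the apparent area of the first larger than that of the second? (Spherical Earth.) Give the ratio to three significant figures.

1.82

The equidistant cylindrical projection with φ₀ = 35.4° has h = 1 (meridians true) and k = cos φ₀ / cos φ along parallels.
Areal scale at 58.3°: h·k = 1.000 × 1.551 = 1.551.
Areal scale at 17°: h·k = 1.000 × 0.8524 = 0.8524.
Ratio = 1.551/0.8524 ≈ 1.82.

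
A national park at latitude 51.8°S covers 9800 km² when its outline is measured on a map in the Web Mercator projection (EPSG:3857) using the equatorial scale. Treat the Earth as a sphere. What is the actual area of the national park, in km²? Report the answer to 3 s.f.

Mercator is conformal, so the point scale is isotropic: h = k = sec φ = 1/cos φ.
Areal scale = k² = sec²φ = 1/cos²(51.8°) = 1/0.6184² = 2.615.
True area = apparent / (areal scale) = 9800 / 2.615 ≈ 3750 km².

3750 km²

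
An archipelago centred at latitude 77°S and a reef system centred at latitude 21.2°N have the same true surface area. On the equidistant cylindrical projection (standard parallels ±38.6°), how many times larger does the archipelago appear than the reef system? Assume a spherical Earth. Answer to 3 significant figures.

4.14

With standard parallel φ₀ = 38.6°, the equirectangular projection gives x = Rλ cos φ₀, y = Rφ, so h = 1 and k = cos 38.6° / cos φ.
Areal scale at 77°: h·k = 1.000 × 3.474 = 3.474.
Areal scale at 21.2°: h·k = 1.000 × 0.8383 = 0.8383.
Ratio = 3.474/0.8383 ≈ 4.14.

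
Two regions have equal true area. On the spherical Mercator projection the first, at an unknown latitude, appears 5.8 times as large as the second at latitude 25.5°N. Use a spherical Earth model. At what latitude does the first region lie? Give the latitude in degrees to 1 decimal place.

68.0°

Mercator areal scale is sec²φ, so apparent-area ratio = sec²φ₁ / sec²φ₂ = cos²φ₂ / cos²φ₁.
cos²φ₂ / cos²φ₁ = 5.8  ⇒  cos φ₁ = cos 25.5° / √5.8 = 0.9026/2.408 = 0.3748.
φ₁ = arccos(0.3748) ≈ 68.0°.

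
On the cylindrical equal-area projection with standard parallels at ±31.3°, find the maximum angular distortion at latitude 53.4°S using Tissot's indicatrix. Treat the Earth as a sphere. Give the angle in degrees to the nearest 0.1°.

A cylindrical equal-area projection with standard parallel φ₀ has meridian scale h = cos φ / cos φ₀ and parallel scale k = cos φ₀ / cos φ (so areas are preserved, h·k = 1).
At 53.4°: h = 0.6978, k = 1.433; principal scales a = 1.433, b = 0.6978.
sin(ω/2) = (a − b)/(a + b) = 0.7353/2.131 = 0.3451, so ω = 2 arcsin(0.3451) ≈ 40.4°.

40.4°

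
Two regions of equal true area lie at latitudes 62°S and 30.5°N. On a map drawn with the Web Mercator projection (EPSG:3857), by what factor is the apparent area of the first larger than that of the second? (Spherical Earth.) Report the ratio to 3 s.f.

Mercator is conformal with k = sec φ, so areal scale = k² = sec²φ.
At 62°: sec²(62°) = 1/0.4695² = 4.537.
At 30.5°: sec²(30.5°) = 1/0.8616² = 1.347.
Ratio = 4.537/1.347 = cos²(30.5°)/cos²(62°) ≈ 3.37.

3.37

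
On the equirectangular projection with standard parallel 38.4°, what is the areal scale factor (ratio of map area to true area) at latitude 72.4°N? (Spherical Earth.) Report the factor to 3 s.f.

In the equirectangular projection with standard parallel φ₀ = 38.4° (x = Rλ cos φ₀, y = Rφ), meridians are true-scale (h = 1) and the parallel scale is k = cos φ₀ / cos φ.
Areal scale = h·k = 1 × cos φ₀ / cos φ; at 72.4°, h = 1.000, k = 2.592, so h·k = 2.592.

2.59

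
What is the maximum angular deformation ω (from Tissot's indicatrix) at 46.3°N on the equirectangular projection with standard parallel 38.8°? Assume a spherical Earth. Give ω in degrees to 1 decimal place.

With standard parallel φ₀ = 38.8°, the equirectangular projection gives x = Rλ cos φ₀, y = Rφ, so h = 1 and k = cos 38.8° / cos φ.
At 46.3°: h = 1.000, k = 1.128; principal scales a = 1.128, b = 1.000.
sin(ω/2) = (a − b)/(a + b) = 0.1280/2.128 = 0.06016, so ω = 2 arcsin(0.06016) ≈ 6.9°.

6.9°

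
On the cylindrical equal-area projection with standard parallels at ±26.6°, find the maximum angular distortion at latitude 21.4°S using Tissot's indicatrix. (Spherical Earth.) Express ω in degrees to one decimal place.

Cylindrical equal-area (φ₀ = 26.6°): h = cos φ / cos 26.6° along meridians, k = cos 26.6° / cos φ along parallels; h·k = 1.
At 21.4°: h = 1.041, k = 0.9604; principal scales a = 1.041, b = 0.9604.
sin(ω/2) = (a − b)/(a + b) = 0.08090/2.002 = 0.04042, so ω = 2 arcsin(0.04042) ≈ 4.6°.

4.6°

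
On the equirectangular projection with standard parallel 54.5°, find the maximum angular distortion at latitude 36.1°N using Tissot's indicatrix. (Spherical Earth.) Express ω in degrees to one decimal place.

18.8°

With standard parallel φ₀ = 54.5°, the equirectangular projection gives x = Rλ cos φ₀, y = Rφ, so h = 1 and k = cos 54.5° / cos φ.
At 36.1°: h = 1.000, k = 0.7187; principal scales a = 1.000, b = 0.7187.
sin(ω/2) = (a − b)/(a + b) = 0.2813/1.719 = 0.1637, so ω = 2 arcsin(0.1637) ≈ 18.8°.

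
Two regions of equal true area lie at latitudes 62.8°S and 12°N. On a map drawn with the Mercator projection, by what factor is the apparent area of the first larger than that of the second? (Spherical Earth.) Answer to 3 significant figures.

On Mercator, area is exaggerated by sec²φ = 1/cos²φ.
At 62.8°: sec²(62.8°) = 1/0.4571² = 4.786.
At 12°: sec²(12°) = 1/0.9781² = 1.045.
Ratio = 4.786/1.045 = cos²(12°)/cos²(62.8°) ≈ 4.58.

4.58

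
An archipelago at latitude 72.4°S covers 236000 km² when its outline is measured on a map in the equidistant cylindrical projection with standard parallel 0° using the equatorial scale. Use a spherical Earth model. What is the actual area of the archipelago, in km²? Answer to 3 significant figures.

In the plate carrée (x = Rλ, y = Rφ), meridians are true-scale (h = 1) and parallels are stretched by k = sec φ.
Areal scale = h·k = 1 × sec φ; at 72.4°, h = 1.000, k = 3.307, so h·k = 3.307.
True area = apparent / (areal scale) = 236000 / 3.307 ≈ 71400 km².

71400 km²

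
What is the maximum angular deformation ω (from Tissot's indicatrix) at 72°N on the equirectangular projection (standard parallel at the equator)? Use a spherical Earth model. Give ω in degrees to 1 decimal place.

63.7°

For the equirectangular projection with φ₀ = 0 (plate carrée), h = 1 along meridians and k = sec φ along parallels.
At 72°: h = 1.000, k = 3.236; principal scales a = 3.236, b = 1.000.
sin(ω/2) = (a − b)/(a + b) = 2.236/4.236 = 0.5279, so ω = 2 arcsin(0.5279) ≈ 63.7°.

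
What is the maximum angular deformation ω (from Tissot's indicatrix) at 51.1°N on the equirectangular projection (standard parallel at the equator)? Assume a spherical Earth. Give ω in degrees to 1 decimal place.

26.4°

Plate carrée maps x = Rλ, y = Rφ. The meridian scale is h = 1 and the parallel scale is k = 1/cos φ = sec φ.
At 51.1°: h = 1.000, k = 1.592; principal scales a = 1.592, b = 1.000.
sin(ω/2) = (a − b)/(a + b) = 0.5925/2.592 = 0.2285, so ω = 2 arcsin(0.2285) ≈ 26.4°.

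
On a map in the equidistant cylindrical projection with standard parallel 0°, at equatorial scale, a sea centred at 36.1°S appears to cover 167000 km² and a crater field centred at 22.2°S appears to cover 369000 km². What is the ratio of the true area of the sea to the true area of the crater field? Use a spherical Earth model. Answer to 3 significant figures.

0.395

Plate carrée has h = 1 and k = sec φ, giving areal scale sec φ; true area = (apparent area) · cos φ.
True area of sea: 167000 × cos(36.1°) = 167000 × 0.8080 = 134900 km².
True area of crater field: 369000 × cos(22.2°) = 369000 × 0.9259 = 341600 km².
Ratio = 134900 / 341600 ≈ 0.395.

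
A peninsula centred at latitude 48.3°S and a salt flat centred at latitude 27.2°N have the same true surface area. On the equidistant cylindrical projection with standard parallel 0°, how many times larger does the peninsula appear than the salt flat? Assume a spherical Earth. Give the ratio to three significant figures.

1.34

Plate carrée maps x = Rλ, y = Rφ. The meridian scale is h = 1 and the parallel scale is k = 1/cos φ = sec φ.
Areal scale at 48.3°: h·k = 1.000 × 1.503 = 1.503.
Areal scale at 27.2°: h·k = 1.000 × 1.124 = 1.124.
Ratio = 1.503/1.124 ≈ 1.34.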